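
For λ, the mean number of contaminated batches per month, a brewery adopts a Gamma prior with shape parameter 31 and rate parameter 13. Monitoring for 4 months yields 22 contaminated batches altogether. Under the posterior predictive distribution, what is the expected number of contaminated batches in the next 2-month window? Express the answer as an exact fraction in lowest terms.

106/17

Total count 22 over total exposure 4 months.
The Gamma prior is conjugate for the Poisson rate, so λ | data ~ Gamma(31+22, 13+4) = Gamma(53, 17).
Predictive mean over a 2-month window = T·E[λ|data] = 2·53/17 = 106/17.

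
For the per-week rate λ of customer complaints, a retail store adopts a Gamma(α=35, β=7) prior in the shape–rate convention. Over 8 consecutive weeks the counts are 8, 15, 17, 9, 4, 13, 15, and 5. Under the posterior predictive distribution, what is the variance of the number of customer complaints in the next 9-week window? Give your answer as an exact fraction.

Total count: 8 + 15 + 17 + 9 + 4 + 13 + 15 + 5 = 86.
Total exposure: 8 weeks.
The Gamma prior is conjugate for the Poisson rate, so λ | data ~ Gamma(35+86, 7+8) = Gamma(121, 15).
The posterior predictive for a window of length T is Negative Binomial with variance T·α'·(β'+T)/β'² = 9·121·24/225 = 2904/25.

2904/25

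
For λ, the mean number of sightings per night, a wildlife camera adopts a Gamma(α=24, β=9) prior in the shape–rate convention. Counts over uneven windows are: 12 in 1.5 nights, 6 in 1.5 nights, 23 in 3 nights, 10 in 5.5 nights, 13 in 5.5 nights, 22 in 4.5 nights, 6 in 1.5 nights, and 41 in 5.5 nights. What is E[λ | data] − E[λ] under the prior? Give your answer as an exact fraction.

Total count: 12 + 6 + 23 + 10 + 13 + 22 + 6 + 41 = 133.
Total exposure: 1.5 + 1.5 + 3 + 5.5 + 5.5 + 4.5 + 1.5 + 5.5 = 28.5 nights.
Gamma(α, β) with Poisson data over total exposure Σt gives posterior Gamma(α+Σx, β+Σt) = Gamma(157, 75/2).
Posterior mean = 157/(75/2) = 314/75; prior mean = 24/9 = 8/3. Difference = 314/75 − 8/3 = 38/25.

38/25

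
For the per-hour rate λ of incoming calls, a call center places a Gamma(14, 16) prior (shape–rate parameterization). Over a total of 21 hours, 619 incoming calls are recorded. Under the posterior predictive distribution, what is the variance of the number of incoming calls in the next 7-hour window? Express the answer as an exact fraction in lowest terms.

Total count 619 over total exposure 21 hours.
The Gamma prior is conjugate for the Poisson rate, so λ | data ~ Gamma(14+619, 16+21) = Gamma(633, 37).
The posterior predictive for a window of length T is Negative Binomial with variance T·α'·(β'+T)/β'² = 7·633·44/1369 = 194964/1369.

194964/1369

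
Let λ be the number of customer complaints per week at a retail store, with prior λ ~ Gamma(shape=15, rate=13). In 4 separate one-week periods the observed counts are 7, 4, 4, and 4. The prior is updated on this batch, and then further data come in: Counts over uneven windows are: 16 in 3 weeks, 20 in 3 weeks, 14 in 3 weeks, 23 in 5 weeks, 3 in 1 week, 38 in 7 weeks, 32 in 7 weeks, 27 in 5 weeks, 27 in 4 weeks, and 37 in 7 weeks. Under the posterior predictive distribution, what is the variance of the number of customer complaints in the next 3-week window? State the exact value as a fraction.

52845/3844

Total count: 7 + 4 + 4 + 4 = 19.
Total exposure: 4 weeks.
After the first batch: Gamma(15 + 19, 13 + 4) = Gamma(34, 17).
Total count: 16 + 20 + 14 + 23 + 3 + 38 + 32 + 27 + 27 + 37 = 237.
Total exposure: 3 + 3 + 3 + 5 + 1 + 7 + 7 + 5 + 4 + 7 = 45 weeks.
After the second batch: Gamma(34 + 237, 17 + 45) = Gamma(271, 62).
The posterior predictive for a window of length T is Negative Binomial with variance T·α'·(β'+T)/β'² = 3·271·65/3844 = 52845/3844.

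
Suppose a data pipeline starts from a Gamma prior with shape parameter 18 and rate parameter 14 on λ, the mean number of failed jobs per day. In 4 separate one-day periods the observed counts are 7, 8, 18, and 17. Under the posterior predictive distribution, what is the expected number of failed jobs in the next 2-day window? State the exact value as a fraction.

68/9

Total count: 7 + 8 + 18 + 17 = 50.
Total exposure: 4 days.
Gamma(α, β) with Poisson data over total exposure Σt gives posterior Gamma(α+Σx, β+Σt) = Gamma(68, 18).
Predictive mean over a 2-day window = T·E[λ|data] = 2·68/18 = 68/9.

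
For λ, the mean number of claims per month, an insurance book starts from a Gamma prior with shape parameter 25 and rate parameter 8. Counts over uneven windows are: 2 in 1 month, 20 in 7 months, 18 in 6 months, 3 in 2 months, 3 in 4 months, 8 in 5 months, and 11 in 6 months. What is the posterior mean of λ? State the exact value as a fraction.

30/13

Total count: 2 + 20 + 18 + 3 + 3 + 8 + 11 = 65.
Total exposure: 1 + 7 + 6 + 2 + 4 + 5 + 6 = 31 months.
Conjugate update: add total count to the shape and total exposure to the rate, giving Gamma(90, 39).
Posterior mean = α'/β' = 90/39 = 30/13.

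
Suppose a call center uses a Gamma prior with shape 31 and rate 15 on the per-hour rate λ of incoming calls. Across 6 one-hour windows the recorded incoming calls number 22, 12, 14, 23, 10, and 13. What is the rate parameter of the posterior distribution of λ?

Total count: 22 + 12 + 14 + 23 + 10 + 13 = 94.
Total exposure: 6 hours.
By Gamma–Poisson conjugacy, the posterior is Gamma(α + Σx, β + Σt) = Gamma(31 + 94, 15 + 6) = Gamma(125, 21).

21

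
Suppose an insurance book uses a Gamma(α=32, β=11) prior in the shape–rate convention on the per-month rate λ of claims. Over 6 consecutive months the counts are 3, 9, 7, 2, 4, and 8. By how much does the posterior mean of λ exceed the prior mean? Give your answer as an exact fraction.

171/187

Total count: 3 + 9 + 7 + 2 + 4 + 8 = 33.
Total exposure: 6 months.
The Gamma prior is conjugate for the Poisson rate, so λ | data ~ Gamma(32+33, 11+6) = Gamma(65, 17).
Posterior mean = 65/17 = 65/17; prior mean = 32/11 = 32/11. Difference = 65/17 − 32/11 = 171/187.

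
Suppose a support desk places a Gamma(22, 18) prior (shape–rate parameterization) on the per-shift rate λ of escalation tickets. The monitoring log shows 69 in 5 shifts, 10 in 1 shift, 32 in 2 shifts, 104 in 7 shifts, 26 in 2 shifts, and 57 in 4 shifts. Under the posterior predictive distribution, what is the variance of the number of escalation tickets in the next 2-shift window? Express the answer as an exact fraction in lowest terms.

Total count: 69 + 10 + 32 + 104 + 26 + 57 = 298.
Total exposure: 5 + 1 + 2 + 7 + 2 + 4 = 21 shifts.
Gamma(α, β) with Poisson data over total exposure Σt gives posterior Gamma(α+Σx, β+Σt) = Gamma(320, 39).
The posterior predictive for a window of length T is Negative Binomial with variance T·α'·(β'+T)/β'² = 2·320·41/1521 = 26240/1521.

26240/1521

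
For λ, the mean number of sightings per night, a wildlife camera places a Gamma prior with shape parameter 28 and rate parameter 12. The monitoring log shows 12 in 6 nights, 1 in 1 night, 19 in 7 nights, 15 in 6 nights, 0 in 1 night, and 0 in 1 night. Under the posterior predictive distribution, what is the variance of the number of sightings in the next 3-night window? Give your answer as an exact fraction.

Total count: 12 + 1 + 19 + 15 + 0 + 0 = 47.
Total exposure: 6 + 1 + 7 + 6 + 1 + 1 = 22 nights.
By Gamma–Poisson conjugacy, the posterior is Gamma(α + Σx, β + Σt) = Gamma(28 + 47, 12 + 22) = Gamma(75, 34).
The posterior predictive for a window of length T is Negative Binomial with variance T·α'·(β'+T)/β'² = 3·75·37/1156 = 8325/1156.

8325/1156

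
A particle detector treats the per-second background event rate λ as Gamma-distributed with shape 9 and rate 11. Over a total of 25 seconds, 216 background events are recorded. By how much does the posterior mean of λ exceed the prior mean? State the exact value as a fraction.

Total count 216 over total exposure 25 seconds.
Conjugate update: add total count to the shape and total exposure to the rate, giving Gamma(225, 36).
Posterior mean = 225/36 = 25/4; prior mean = 9/11 = 9/11. Difference = 25/4 − 9/11 = 239/44.

239/44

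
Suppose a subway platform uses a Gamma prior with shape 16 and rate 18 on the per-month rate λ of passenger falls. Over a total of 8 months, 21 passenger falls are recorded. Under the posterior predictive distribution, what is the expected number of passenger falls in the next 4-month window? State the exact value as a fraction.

Total count 21 over total exposure 8 months.
Conjugate update: add total count to the shape and total exposure to the rate, giving Gamma(37, 26).
Predictive mean over a 4-month window = T·E[λ|data] = 4·37/26 = 74/13.

74/13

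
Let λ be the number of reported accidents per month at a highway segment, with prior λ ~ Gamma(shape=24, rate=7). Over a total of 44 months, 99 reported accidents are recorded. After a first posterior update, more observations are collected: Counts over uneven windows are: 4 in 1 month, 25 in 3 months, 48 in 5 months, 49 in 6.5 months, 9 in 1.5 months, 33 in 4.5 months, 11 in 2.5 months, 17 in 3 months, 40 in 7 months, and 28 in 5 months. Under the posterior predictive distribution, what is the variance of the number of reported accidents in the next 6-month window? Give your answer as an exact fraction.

Total count 99 over total exposure 44 months.
After the first batch: Gamma(24 + 99, 7 + 44) = Gamma(123, 51).
Total count: 4 + 25 + 48 + 49 + 9 + 33 + 11 + 17 + 40 + 28 = 264.
Total exposure: 1 + 3 + 5 + 6.5 + 1.5 + 4.5 + 2.5 + 3 + 7 + 5 = 39 months.
After the second batch: Gamma(123 + 264, 51 + 39) = Gamma(387, 90).
The posterior predictive for a window of length T is Negative Binomial with variance T·α'·(β'+T)/β'² = 6·387·96/8100 = 688/25.

688/25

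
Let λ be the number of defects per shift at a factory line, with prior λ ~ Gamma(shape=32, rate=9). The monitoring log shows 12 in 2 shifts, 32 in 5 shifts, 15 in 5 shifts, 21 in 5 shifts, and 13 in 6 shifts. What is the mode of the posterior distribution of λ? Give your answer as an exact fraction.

31/8

Total count: 12 + 32 + 15 + 21 + 13 = 93.
Total exposure: 2 + 5 + 5 + 5 + 6 = 23 shifts.
By Gamma–Poisson conjugacy, the posterior is Gamma(α + Σx, β + Σt) = Gamma(32 + 93, 9 + 23) = Gamma(125, 32).
Posterior mode = (α'−1)/β' = 124/32 = 31/8.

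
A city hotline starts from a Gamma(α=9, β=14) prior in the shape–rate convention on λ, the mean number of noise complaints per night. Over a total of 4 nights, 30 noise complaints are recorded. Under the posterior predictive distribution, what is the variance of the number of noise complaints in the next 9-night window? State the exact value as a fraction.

117/4

Total count 30 over total exposure 4 nights.
By Gamma–Poisson conjugacy, the posterior is Gamma(α + Σx, β + Σt) = Gamma(9 + 30, 14 + 4) = Gamma(39, 18).
The posterior predictive for a window of length T is Negative Binomial with variance T·α'·(β'+T)/β'² = 9·39·27/324 = 117/4.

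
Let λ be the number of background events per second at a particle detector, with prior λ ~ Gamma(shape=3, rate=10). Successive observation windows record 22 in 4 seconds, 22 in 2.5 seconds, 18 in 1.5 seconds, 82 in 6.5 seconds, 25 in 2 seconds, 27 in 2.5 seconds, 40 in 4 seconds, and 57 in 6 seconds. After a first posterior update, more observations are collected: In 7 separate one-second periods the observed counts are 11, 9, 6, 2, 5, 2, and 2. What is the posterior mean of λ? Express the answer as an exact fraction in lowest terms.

333/46

Total count: 22 + 22 + 18 + 82 + 25 + 27 + 40 + 57 = 293.
Total exposure: 4 + 2.5 + 1.5 + 6.5 + 2 + 2.5 + 4 + 6 = 29 seconds.
After the first batch: Gamma(3 + 293, 10 + 29) = Gamma(296, 39).
Total count: 11 + 9 + 6 + 2 + 5 + 2 + 2 = 37.
Total exposure: 7 seconds.
After the second batch: Gamma(296 + 37, 39 + 7) = Gamma(333, 46).
Posterior mean = α'/β' = 333/46.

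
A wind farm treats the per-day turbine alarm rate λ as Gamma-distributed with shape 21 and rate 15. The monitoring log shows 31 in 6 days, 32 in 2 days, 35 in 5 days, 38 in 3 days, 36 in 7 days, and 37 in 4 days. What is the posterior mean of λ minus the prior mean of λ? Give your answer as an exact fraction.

Total count: 31 + 32 + 35 + 38 + 36 + 37 = 209.
Total exposure: 6 + 2 + 5 + 3 + 7 + 4 = 27 days.
Posterior: α' = 21 + 209 = 230, β' = 15 + 27 = 42.
Posterior mean = 230/42 = 115/21; prior mean = 21/15 = 7/5. Difference = 115/21 − 7/5 = 428/105.

428/105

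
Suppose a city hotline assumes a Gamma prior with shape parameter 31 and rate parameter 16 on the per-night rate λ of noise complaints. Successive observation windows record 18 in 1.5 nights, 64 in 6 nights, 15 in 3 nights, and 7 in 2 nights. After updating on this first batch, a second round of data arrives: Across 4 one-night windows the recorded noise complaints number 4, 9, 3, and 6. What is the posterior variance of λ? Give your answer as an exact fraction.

628/4225

Total count: 18 + 64 + 15 + 7 = 104.
Total exposure: 1.5 + 6 + 3 + 2 = 12.5 nights.
After the first batch: Gamma(31 + 104, 16 + 12.5) = Gamma(135, 57/2).
Total count: 4 + 9 + 3 + 6 = 22.
Total exposure: 4 nights.
After the second batch: Gamma(135 + 22, 57/2 + 4) = Gamma(157, 65/2).
Posterior variance = α'/β'² = 157/(4225/4) = 628/4225.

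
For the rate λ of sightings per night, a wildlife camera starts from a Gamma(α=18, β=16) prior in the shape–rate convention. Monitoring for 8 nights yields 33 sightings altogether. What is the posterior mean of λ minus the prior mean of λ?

1

Total count 33 over total exposure 8 nights.
Gamma(α, β) with Poisson data over total exposure Σt gives posterior Gamma(α+Σx, β+Σt) = Gamma(51, 24).
Posterior mean = 51/24 = 17/8; prior mean = 18/16 = 9/8. Difference = 17/8 − 9/8 = 1.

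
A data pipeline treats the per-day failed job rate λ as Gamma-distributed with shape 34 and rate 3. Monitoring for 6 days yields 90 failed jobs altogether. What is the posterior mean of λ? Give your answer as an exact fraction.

Total count 90 over total exposure 6 days.
The Gamma prior is conjugate for the Poisson rate, so λ | data ~ Gamma(34+90, 3+6) = Gamma(124, 9).
Posterior mean = α'/β' = 124/9.

124/9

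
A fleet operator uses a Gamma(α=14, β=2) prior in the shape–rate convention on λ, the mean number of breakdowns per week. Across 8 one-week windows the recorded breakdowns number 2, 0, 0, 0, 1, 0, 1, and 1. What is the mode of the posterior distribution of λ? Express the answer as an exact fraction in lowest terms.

9/5

Total count: 2 + 0 + 0 + 0 + 1 + 0 + 1 + 1 = 5.
Total exposure: 8 weeks.
Conjugate update: add total count to the shape and total exposure to the rate, giving Gamma(19, 10).
Posterior mode = (α'−1)/β' = 18/10 = 9/5.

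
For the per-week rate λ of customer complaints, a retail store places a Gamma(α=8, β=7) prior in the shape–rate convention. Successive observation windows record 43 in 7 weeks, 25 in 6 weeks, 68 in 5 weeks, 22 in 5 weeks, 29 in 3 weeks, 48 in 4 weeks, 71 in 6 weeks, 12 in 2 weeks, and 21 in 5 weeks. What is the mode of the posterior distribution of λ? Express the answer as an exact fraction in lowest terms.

Total count: 43 + 25 + 68 + 22 + 29 + 48 + 71 + 12 + 21 = 339.
Total exposure: 7 + 6 + 5 + 5 + 3 + 4 + 6 + 2 + 5 = 43 weeks.
Gamma(α, β) with Poisson data over total exposure Σt gives posterior Gamma(α+Σx, β+Σt) = Gamma(347, 50).
Posterior mode = (α'−1)/β' = 346/50 = 173/25.

173/25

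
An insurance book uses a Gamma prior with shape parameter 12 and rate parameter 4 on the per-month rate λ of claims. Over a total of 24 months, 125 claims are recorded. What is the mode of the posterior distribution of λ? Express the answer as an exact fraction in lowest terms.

34/7

Total count 125 over total exposure 24 months.
Posterior: α' = 12 + 125 = 137, β' = 4 + 24 = 28.
Posterior mode = (α'−1)/β' = 136/28 = 34/7.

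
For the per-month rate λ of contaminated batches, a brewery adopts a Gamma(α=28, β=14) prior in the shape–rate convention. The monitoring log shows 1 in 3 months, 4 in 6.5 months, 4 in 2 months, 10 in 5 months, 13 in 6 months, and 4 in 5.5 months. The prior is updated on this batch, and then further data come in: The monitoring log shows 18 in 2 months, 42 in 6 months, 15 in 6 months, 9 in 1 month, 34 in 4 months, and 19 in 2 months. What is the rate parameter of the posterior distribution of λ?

Total count: 1 + 4 + 4 + 10 + 13 + 4 = 36.
Total exposure: 3 + 6.5 + 2 + 5 + 6 + 5.5 = 28 months.
After the first batch: Gamma(28 + 36, 14 + 28) = Gamma(64, 42).
Total count: 18 + 42 + 15 + 9 + 34 + 19 = 137.
Total exposure: 2 + 6 + 6 + 1 + 4 + 2 = 21 months.
After the second batch: Gamma(64 + 137, 42 + 21) = Gamma(201, 63).

63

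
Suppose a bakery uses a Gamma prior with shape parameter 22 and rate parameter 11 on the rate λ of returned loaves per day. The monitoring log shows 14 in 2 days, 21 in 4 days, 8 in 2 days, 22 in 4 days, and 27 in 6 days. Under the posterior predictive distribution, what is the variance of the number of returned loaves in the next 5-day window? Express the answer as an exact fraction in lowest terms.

Total count: 14 + 21 + 8 + 22 + 27 = 92.
Total exposure: 2 + 4 + 2 + 4 + 6 = 18 days.
By Gamma–Poisson conjugacy, the posterior is Gamma(α + Σx, β + Σt) = Gamma(22 + 92, 11 + 18) = Gamma(114, 29).
The posterior predictive for a window of length T is Negative Binomial with variance T·α'·(β'+T)/β'² = 5·114·34/841 = 19380/841.

19380/841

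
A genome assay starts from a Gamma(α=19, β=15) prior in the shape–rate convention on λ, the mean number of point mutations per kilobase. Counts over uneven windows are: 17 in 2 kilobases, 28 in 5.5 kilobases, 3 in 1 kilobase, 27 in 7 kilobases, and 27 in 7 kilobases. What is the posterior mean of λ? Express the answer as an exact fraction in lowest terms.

242/75

Total count: 17 + 28 + 3 + 27 + 27 = 102.
Total exposure: 2 + 5.5 + 1 + 7 + 7 = 22.5 kilobases.
By Gamma–Poisson conjugacy, the posterior is Gamma(α + Σx, β + Σt) = Gamma(19 + 102, 15 + 22.5) = Gamma(121, 75/2).
Posterior mean = α'/β' = 121/(75/2) = 242/75.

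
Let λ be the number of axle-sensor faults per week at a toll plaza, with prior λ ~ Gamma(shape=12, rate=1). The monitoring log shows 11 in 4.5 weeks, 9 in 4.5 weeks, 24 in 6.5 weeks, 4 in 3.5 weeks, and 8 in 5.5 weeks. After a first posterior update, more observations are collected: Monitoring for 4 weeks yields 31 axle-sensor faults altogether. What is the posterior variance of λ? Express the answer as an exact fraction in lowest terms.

Total count: 11 + 9 + 24 + 4 + 8 = 56.
Total exposure: 4.5 + 4.5 + 6.5 + 3.5 + 5.5 = 24.5 weeks.
After the first batch: Gamma(12 + 56, 1 + 24.5) = Gamma(68, 51/2).
Total count 31 over total exposure 4 weeks.
After the second batch: Gamma(68 + 31, 51/2 + 4) = Gamma(99, 59/2).
Posterior variance = α'/β'² = 99/(3481/4) = 396/3481.

396/3481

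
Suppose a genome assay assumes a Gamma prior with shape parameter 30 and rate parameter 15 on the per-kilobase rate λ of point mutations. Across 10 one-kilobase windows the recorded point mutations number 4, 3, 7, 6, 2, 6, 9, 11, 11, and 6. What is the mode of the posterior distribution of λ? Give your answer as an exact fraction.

94/25

Total count: 4 + 3 + 7 + 6 + 2 + 6 + 9 + 11 + 11 + 6 = 65.
Total exposure: 10 kilobases.
The Gamma prior is conjugate for the Poisson rate, so λ | data ~ Gamma(30+65, 15+10) = Gamma(95, 25).
Posterior mode = (α'−1)/β' = 94/25.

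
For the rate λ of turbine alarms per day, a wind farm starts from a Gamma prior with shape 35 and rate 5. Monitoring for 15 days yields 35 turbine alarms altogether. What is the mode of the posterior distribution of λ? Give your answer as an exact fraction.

Total count 35 over total exposure 15 days.
The Gamma prior is conjugate for the Poisson rate, so λ | data ~ Gamma(35+35, 5+15) = Gamma(70, 20).
Posterior mode = (α'−1)/β' = 69/20.

69/20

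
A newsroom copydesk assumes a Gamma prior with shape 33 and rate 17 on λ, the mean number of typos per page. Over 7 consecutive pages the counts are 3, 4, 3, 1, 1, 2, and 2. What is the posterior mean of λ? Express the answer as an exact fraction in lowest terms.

Total count: 3 + 4 + 3 + 1 + 1 + 2 + 2 = 16.
Total exposure: 7 pages.
The Gamma prior is conjugate for the Poisson rate, so λ | data ~ Gamma(33+16, 17+7) = Gamma(49, 24).
Posterior mean = α'/β' = 49/24.

49/24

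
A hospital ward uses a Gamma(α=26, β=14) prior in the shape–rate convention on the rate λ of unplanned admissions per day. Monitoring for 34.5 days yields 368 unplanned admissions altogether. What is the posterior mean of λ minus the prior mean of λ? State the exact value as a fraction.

4255/679

Total count 368 over total exposure 34.5 days.
By Gamma–Poisson conjugacy, the posterior is Gamma(α + Σx, β + Σt) = Gamma(26 + 368, 14 + 34.5) = Gamma(394, 97/2).
Posterior mean = 394/(97/2) = 788/97; prior mean = 26/14 = 13/7. Difference = 788/97 − 13/7 = 4255/679.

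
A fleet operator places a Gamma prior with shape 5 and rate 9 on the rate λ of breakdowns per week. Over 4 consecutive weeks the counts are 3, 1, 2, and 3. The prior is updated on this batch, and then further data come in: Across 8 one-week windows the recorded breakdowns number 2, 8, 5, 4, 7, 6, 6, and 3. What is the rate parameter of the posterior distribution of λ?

Total count: 3 + 1 + 2 + 3 = 9.
Total exposure: 4 weeks.
After the first batch: Gamma(5 + 9, 9 + 4) = Gamma(14, 13).
Total count: 2 + 8 + 5 + 4 + 7 + 6 + 6 + 3 = 41.
Total exposure: 8 weeks.
After the second batch: Gamma(14 + 41, 13 + 8) = Gamma(55, 21).

21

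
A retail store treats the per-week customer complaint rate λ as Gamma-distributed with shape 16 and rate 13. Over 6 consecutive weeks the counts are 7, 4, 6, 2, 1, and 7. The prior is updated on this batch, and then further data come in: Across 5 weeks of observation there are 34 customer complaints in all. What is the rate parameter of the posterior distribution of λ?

24

Total count: 7 + 4 + 6 + 2 + 1 + 7 = 27.
Total exposure: 6 weeks.
After the first batch: Gamma(16 + 27, 13 + 6) = Gamma(43, 19).
Total count 34 over total exposure 5 weeks.
After the second batch: Gamma(43 + 34, 19 + 5) = Gamma(77, 24).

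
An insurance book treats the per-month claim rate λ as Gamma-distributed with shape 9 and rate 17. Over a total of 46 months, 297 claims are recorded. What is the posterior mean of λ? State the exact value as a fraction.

34/7

Total count 297 over total exposure 46 months.
Conjugate update: add total count to the shape and total exposure to the rate, giving Gamma(306, 63).
Posterior mean = α'/β' = 306/63 = 34/7.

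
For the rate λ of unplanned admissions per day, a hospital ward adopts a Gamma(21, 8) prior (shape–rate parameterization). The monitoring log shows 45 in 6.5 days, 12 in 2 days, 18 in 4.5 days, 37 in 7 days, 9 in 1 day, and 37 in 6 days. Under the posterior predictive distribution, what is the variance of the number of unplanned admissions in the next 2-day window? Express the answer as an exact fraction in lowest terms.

13246/1225

Total count: 45 + 12 + 18 + 37 + 9 + 37 = 158.
Total exposure: 6.5 + 2 + 4.5 + 7 + 1 + 6 = 27 days.
Posterior: α' = 21 + 158 = 179, β' = 8 + 27 = 35.
The posterior predictive for a window of length T is Negative Binomial with variance T·α'·(β'+T)/β'² = 2·179·37/1225 = 13246/1225.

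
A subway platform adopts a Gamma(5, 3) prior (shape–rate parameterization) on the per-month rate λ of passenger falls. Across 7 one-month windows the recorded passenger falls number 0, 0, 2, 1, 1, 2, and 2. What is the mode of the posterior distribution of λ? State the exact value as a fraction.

6/5

Total count: 0 + 0 + 2 + 1 + 1 + 2 + 2 = 8.
Total exposure: 7 months.
By Gamma–Poisson conjugacy, the posterior is Gamma(α + Σx, β + Σt) = Gamma(5 + 8, 3 + 7) = Gamma(13, 10).
Posterior mode = (α'−1)/β' = 12/10 = 6/5.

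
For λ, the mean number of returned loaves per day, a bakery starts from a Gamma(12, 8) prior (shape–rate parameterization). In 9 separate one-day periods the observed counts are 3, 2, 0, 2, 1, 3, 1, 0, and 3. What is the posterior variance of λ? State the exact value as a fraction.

Total count: 3 + 2 + 0 + 2 + 1 + 3 + 1 + 0 + 3 = 15.
Total exposure: 9 days.
Posterior: α' = 12 + 15 = 27, β' = 8 + 9 = 17.
Posterior variance = α'/β'² = 27/289.

27/289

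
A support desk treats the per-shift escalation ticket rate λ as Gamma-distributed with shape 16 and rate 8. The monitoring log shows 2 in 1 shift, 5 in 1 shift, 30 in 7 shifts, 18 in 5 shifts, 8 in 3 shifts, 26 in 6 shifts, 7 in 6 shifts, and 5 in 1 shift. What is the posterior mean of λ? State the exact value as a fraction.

Total count: 2 + 5 + 30 + 18 + 8 + 26 + 7 + 5 = 101.
Total exposure: 1 + 1 + 7 + 5 + 3 + 6 + 6 + 1 = 30 shifts.
By Gamma–Poisson conjugacy, the posterior is Gamma(α + Σx, β + Σt) = Gamma(16 + 101, 8 + 30) = Gamma(117, 38).
Posterior mean = α'/β' = 117/38.

117/38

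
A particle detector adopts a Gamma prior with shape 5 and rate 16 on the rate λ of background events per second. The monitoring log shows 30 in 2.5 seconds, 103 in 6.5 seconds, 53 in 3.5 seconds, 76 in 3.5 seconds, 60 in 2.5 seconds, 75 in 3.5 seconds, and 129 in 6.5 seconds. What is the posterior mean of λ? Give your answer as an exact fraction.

Total count: 30 + 103 + 53 + 76 + 60 + 75 + 129 = 526.
Total exposure: 2.5 + 6.5 + 3.5 + 3.5 + 2.5 + 3.5 + 6.5 = 28.5 seconds.
Gamma(α, β) with Poisson data over total exposure Σt gives posterior Gamma(α+Σx, β+Σt) = Gamma(531, 89/2).
Posterior mean = α'/β' = 531/(89/2) = 1062/89.

1062/89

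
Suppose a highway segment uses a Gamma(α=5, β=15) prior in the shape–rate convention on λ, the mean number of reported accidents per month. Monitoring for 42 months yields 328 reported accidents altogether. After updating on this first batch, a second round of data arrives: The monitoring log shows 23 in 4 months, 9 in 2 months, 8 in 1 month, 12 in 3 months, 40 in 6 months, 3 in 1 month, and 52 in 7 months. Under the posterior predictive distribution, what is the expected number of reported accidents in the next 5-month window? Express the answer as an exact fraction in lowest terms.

Total count 328 over total exposure 42 months.
After the first batch: Gamma(5 + 328, 15 + 42) = Gamma(333, 57).
Total count: 23 + 9 + 8 + 12 + 40 + 3 + 52 = 147.
Total exposure: 4 + 2 + 1 + 3 + 6 + 1 + 7 = 24 months.
After the second batch: Gamma(333 + 147, 57 + 24) = Gamma(480, 81).
Predictive mean over a 5-month window = T·E[λ|data] = 5·480/81 = 800/27.

800/27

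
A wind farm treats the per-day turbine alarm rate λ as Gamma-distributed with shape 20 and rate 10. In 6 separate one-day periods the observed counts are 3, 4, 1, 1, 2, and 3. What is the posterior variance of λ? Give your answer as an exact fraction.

17/128

Total count: 3 + 4 + 1 + 1 + 2 + 3 = 14.
Total exposure: 6 days.
By Gamma–Poisson conjugacy, the posterior is Gamma(α + Σx, β + Σt) = Gamma(20 + 14, 10 + 6) = Gamma(34, 16).
Posterior variance = α'/β'² = 34/256 = 17/128.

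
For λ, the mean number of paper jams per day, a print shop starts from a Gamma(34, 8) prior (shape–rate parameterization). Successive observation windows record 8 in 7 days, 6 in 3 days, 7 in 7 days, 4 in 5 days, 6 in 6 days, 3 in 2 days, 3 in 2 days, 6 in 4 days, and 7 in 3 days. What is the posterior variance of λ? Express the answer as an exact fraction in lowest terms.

Total count: 8 + 6 + 7 + 4 + 6 + 3 + 3 + 6 + 7 = 50.
Total exposure: 7 + 3 + 7 + 5 + 6 + 2 + 2 + 4 + 3 = 39 days.
Gamma(α, β) with Poisson data over total exposure Σt gives posterior Gamma(α+Σx, β+Σt) = Gamma(84, 47).
Posterior variance = α'/β'² = 84/2209.

84/2209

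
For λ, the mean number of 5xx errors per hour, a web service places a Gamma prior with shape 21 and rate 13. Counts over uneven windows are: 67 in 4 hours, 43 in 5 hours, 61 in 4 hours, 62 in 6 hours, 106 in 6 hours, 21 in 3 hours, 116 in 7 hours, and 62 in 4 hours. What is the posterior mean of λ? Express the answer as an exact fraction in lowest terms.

Total count: 67 + 43 + 61 + 62 + 106 + 21 + 116 + 62 = 538.
Total exposure: 4 + 5 + 4 + 6 + 6 + 3 + 7 + 4 = 39 hours.
Conjugate update: add total count to the shape and total exposure to the rate, giving Gamma(559, 52).
Posterior mean = α'/β' = 559/52 = 43/4.

43/4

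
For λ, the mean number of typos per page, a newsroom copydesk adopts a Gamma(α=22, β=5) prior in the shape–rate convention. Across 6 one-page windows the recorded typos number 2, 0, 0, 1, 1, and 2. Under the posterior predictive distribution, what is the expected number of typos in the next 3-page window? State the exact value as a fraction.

84/11

Total count: 2 + 0 + 0 + 1 + 1 + 2 = 6.
Total exposure: 6 pages.
The Gamma prior is conjugate for the Poisson rate, so λ | data ~ Gamma(22+6, 5+6) = Gamma(28, 11).
Predictive mean over a 3-page window = T·E[λ|data] = 3·28/11 = 84/11.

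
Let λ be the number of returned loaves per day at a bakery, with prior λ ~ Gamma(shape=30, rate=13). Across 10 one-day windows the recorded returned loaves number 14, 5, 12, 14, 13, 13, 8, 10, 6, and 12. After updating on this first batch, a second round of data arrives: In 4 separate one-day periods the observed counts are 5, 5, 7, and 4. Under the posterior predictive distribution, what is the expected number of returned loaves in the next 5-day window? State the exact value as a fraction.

790/27

Total count: 14 + 5 + 12 + 14 + 13 + 13 + 8 + 10 + 6 + 12 = 107.
Total exposure: 10 days.
After the first batch: Gamma(30 + 107, 13 + 10) = Gamma(137, 23).
Total count: 5 + 5 + 7 + 4 = 21.
Total exposure: 4 days.
After the second batch: Gamma(137 + 21, 23 + 4) = Gamma(158, 27).
Predictive mean over a 5-day window = T·E[λ|data] = 5·158/27 = 790/27.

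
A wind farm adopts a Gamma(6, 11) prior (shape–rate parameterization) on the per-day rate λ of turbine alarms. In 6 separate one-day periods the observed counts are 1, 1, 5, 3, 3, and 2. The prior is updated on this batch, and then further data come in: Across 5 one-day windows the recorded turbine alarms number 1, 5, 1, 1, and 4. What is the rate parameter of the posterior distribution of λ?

Total count: 1 + 1 + 5 + 3 + 3 + 2 = 15.
Total exposure: 6 days.
After the first batch: Gamma(6 + 15, 11 + 6) = Gamma(21, 17).
Total count: 1 + 5 + 1 + 1 + 4 = 12.
Total exposure: 5 days.
After the second batch: Gamma(21 + 12, 17 + 5) = Gamma(33, 22).

22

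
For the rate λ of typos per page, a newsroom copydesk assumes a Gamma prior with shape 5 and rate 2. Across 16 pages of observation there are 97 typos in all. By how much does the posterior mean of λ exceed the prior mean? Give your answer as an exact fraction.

19/6

Total count 97 over total exposure 16 pages.
By Gamma–Poisson conjugacy, the posterior is Gamma(α + Σx, β + Σt) = Gamma(5 + 97, 2 + 16) = Gamma(102, 18).
Posterior mean = 102/18 = 17/3; prior mean = 5/2 = 5/2. Difference = 17/3 − 5/2 = 19/6.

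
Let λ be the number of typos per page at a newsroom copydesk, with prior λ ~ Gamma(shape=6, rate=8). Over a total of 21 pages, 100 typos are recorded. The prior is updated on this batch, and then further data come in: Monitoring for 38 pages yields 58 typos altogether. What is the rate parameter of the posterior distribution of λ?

Total count 100 over total exposure 21 pages.
After the first batch: Gamma(6 + 100, 8 + 21) = Gamma(106, 29).
Total count 58 over total exposure 38 pages.
After the second batch: Gamma(106 + 58, 29 + 38) = Gamma(164, 67).

67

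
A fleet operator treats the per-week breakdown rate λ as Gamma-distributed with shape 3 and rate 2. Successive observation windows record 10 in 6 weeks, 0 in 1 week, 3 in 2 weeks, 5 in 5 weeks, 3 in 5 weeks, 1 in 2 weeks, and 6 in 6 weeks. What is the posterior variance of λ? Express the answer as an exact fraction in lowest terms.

31/841

Total count: 10 + 0 + 3 + 5 + 3 + 1 + 6 = 28.
Total exposure: 6 + 1 + 2 + 5 + 5 + 2 + 6 = 27 weeks.
Posterior: α' = 3 + 28 = 31, β' = 2 + 27 = 29.
Posterior variance = α'/β'² = 31/841.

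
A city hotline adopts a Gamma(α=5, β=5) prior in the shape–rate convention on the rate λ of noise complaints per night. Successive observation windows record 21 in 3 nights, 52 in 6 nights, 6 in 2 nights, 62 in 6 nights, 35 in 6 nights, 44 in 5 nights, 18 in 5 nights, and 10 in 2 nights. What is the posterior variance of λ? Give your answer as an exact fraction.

Total count: 21 + 52 + 6 + 62 + 35 + 44 + 18 + 10 = 248.
Total exposure: 3 + 6 + 2 + 6 + 6 + 5 + 5 + 2 = 35 nights.
Conjugate update: add total count to the shape and total exposure to the rate, giving Gamma(253, 40).
Posterior variance = α'/β'² = 253/1600.

253/1600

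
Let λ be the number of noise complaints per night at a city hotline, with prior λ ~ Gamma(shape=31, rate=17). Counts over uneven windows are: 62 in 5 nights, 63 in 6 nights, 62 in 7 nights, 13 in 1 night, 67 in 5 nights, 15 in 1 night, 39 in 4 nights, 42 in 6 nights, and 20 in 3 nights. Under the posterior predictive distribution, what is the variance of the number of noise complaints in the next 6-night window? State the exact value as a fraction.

151524/3025

Total count: 62 + 63 + 62 + 13 + 67 + 15 + 39 + 42 + 20 = 383.
Total exposure: 5 + 6 + 7 + 1 + 5 + 1 + 4 + 6 + 3 = 38 nights.
Posterior: α' = 31 + 383 = 414, β' = 17 + 38 = 55.
The posterior predictive for a window of length T is Negative Binomial with variance T·α'·(β'+T)/β'² = 6·414·61/3025 = 151524/3025.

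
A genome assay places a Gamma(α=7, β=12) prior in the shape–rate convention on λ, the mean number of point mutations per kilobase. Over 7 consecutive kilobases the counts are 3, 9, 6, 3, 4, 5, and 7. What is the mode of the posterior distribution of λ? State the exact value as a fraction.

43/19

Total count: 3 + 9 + 6 + 3 + 4 + 5 + 7 = 37.
Total exposure: 7 kilobases.
Gamma(α, β) with Poisson data over total exposure Σt gives posterior Gamma(α+Σx, β+Σt) = Gamma(44, 19).
Posterior mode = (α'−1)/β' = 43/19.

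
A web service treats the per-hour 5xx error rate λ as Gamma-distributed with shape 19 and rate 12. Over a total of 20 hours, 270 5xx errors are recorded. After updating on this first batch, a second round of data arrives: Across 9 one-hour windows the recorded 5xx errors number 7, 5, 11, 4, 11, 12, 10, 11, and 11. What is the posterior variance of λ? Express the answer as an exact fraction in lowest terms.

Total count 270 over total exposure 20 hours.
After the first batch: Gamma(19 + 270, 12 + 20) = Gamma(289, 32).
Total count: 7 + 5 + 11 + 4 + 11 + 12 + 10 + 11 + 11 = 82.
Total exposure: 9 hours.
After the second batch: Gamma(289 + 82, 32 + 9) = Gamma(371, 41).
Posterior variance = α'/β'² = 371/1681.

371/1681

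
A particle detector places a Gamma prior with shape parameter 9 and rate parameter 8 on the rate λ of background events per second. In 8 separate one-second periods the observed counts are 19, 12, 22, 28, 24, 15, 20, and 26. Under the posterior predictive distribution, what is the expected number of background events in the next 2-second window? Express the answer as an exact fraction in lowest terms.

Total count: 19 + 12 + 22 + 28 + 24 + 15 + 20 + 26 = 166.
Total exposure: 8 seconds.
Gamma(α, β) with Poisson data over total exposure Σt gives posterior Gamma(α+Σx, β+Σt) = Gamma(175, 16).
Predictive mean over a 2-second window = T·E[λ|data] = 2·175/16 = 175/8.

175/8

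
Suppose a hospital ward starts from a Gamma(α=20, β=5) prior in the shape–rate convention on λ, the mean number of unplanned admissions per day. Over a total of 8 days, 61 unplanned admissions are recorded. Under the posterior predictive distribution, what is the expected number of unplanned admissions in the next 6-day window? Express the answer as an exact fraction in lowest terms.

486/13

Total count 61 over total exposure 8 days.
Posterior: α' = 20 + 61 = 81, β' = 5 + 8 = 13.
Predictive mean over a 6-day window = T·E[λ|data] = 6·81/13 = 486/13.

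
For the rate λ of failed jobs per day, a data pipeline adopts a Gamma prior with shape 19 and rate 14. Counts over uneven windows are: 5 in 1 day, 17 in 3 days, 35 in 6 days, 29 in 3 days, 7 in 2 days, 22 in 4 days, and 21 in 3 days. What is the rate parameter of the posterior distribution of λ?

Total count: 5 + 17 + 35 + 29 + 7 + 22 + 21 = 136.
Total exposure: 1 + 3 + 6 + 3 + 2 + 4 + 3 = 22 days.
By Gamma–Poisson conjugacy, the posterior is Gamma(α + Σx, β + Σt) = Gamma(19 + 136, 14 + 22) = Gamma(155, 36).

36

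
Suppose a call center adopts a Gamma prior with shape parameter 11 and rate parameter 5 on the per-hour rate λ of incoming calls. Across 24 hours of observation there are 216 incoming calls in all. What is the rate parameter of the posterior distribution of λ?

29

Total count 216 over total exposure 24 hours.
Conjugate update: add total count to the shape and total exposure to the rate, giving Gamma(227, 29).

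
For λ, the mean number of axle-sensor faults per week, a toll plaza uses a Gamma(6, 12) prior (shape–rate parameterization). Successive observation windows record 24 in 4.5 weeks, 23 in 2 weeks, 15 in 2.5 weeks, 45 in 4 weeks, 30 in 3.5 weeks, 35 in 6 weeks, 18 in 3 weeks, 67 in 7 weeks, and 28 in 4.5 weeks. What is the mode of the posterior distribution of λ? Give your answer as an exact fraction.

290/49

Total count: 24 + 23 + 15 + 45 + 30 + 35 + 18 + 67 + 28 = 285.
Total exposure: 4.5 + 2 + 2.5 + 4 + 3.5 + 6 + 3 + 7 + 4.5 = 37 weeks.
Conjugate update: add total count to the shape and total exposure to the rate, giving Gamma(291, 49).
Posterior mode = (α'−1)/β' = 290/49.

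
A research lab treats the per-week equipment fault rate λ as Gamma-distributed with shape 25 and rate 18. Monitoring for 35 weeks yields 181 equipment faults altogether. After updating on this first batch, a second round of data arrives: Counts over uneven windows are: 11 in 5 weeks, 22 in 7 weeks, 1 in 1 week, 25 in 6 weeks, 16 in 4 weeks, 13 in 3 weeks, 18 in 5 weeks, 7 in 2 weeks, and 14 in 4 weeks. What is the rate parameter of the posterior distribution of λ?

Total count 181 over total exposure 35 weeks.
After the first batch: Gamma(25 + 181, 18 + 35) = Gamma(206, 53).
Total count: 11 + 22 + 1 + 25 + 16 + 13 + 18 + 7 + 14 = 127.
Total exposure: 5 + 7 + 1 + 6 + 4 + 3 + 5 + 2 + 4 = 37 weeks.
After the second batch: Gamma(206 + 127, 53 + 37) = Gamma(333, 90).

90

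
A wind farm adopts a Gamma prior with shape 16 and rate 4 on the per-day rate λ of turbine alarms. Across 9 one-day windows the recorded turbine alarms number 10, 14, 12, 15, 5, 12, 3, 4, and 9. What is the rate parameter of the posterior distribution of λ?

Total count: 10 + 14 + 12 + 15 + 5 + 12 + 3 + 4 + 9 = 84.
Total exposure: 9 days.
Gamma(α, β) with Poisson data over total exposure Σt gives posterior Gamma(α+Σx, β+Σt) = Gamma(100, 13).

13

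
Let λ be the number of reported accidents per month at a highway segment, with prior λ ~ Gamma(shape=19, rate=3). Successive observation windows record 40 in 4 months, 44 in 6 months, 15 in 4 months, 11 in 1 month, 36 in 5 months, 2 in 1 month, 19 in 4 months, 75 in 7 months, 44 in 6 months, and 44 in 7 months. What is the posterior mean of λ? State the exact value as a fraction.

349/48

Total count: 40 + 44 + 15 + 11 + 36 + 2 + 19 + 75 + 44 + 44 = 330.
Total exposure: 4 + 6 + 4 + 1 + 5 + 1 + 4 + 7 + 6 + 7 = 45 months.
The Gamma prior is conjugate for the Poisson rate, so λ | data ~ Gamma(19+330, 3+45) = Gamma(349, 48).
Posterior mean = α'/β' = 349/48.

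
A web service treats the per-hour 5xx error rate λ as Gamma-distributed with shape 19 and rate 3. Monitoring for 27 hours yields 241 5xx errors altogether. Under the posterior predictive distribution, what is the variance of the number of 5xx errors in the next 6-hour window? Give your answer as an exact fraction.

Total count 241 over total exposure 27 hours.
Posterior: α' = 19 + 241 = 260, β' = 3 + 27 = 30.
The posterior predictive for a window of length T is Negative Binomial with variance T·α'·(β'+T)/β'² = 6·260·36/900 = 312/5.

312/5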